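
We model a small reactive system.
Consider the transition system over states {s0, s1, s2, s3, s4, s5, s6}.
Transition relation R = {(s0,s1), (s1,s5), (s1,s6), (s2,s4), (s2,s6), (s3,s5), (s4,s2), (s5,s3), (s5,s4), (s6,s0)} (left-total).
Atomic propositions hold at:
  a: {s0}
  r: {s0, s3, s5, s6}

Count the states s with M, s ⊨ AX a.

1

Sat(AX a) = {s : every successor in {s0}} = {s6}
|Sat(AX a)| = |{s6}| = 1.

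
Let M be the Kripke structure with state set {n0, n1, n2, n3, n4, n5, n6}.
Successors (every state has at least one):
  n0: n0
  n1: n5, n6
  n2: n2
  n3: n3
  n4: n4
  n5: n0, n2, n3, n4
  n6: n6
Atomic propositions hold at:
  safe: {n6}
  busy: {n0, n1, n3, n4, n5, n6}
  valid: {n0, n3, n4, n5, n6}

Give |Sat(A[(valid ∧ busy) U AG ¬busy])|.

Sat(valid ∧ busy) = {n0, n3, n4, n5, n6}
Sat(¬busy) = {n2}
AG ¬busy: greatest fixpoint, start Z0 = {n2}, keep only states in Sat with every successor in Z. Already a fixed point.
Sat(AG ¬busy) = {n2}
A[(valid ∧ busy) U AG ¬busy]: least fixpoint, start Z0 = Sat(AG ¬busy) = {n2}, add states in Sat(valid ∧ busy) with every successor in Z. Already a fixed point.
Sat(A[(valid ∧ busy) U AG ¬busy]) = {n2}
|Sat(A[(valid ∧ busy) U AG ¬busy])| = |{n2}| = 1.

1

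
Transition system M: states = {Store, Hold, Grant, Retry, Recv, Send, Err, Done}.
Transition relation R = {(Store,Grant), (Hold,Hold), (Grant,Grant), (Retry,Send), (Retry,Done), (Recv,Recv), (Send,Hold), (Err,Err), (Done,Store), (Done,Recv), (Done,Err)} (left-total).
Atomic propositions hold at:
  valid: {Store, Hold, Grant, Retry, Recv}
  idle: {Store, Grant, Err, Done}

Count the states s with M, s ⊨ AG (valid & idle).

2

Sat(valid & idle) = {Store, Grant}
AG (valid & idle): greatest fixpoint, start Z0 = {Store, Grant}, keep only states in Sat with every successor in Z. Already a fixed point.
Sat(AG (valid & idle)) = {Store, Grant}
|Sat(AG (valid & idle))| = |{Store, Grant}| = 2.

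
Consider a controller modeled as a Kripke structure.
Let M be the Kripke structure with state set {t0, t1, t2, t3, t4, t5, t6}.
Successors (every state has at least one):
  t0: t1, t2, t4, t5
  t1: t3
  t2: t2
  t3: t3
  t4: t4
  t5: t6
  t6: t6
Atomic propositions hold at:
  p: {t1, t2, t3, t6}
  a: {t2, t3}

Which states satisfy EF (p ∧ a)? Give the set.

{t0, t1, t2, t3}

Sat(p ∧ a) = {t2, t3}
EF (p ∧ a): least fixpoint, start Z0 = {t2, t3}, add states with some successor in Z. Z1 = {t0, t1, t2, t3}; fixed.
Sat(EF (p ∧ a)) = {t0, t1, t2, t3}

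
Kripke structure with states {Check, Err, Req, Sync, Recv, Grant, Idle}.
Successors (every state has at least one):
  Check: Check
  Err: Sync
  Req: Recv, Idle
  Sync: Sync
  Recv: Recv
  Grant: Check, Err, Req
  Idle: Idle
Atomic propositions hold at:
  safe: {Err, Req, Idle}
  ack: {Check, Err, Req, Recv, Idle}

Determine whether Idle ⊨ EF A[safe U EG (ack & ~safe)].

No

Sat(~safe) = {Check, Sync, Recv, Grant}
Sat(ack & ~safe) = {Check, Recv}
EG (ack & ~safe): greatest fixpoint, start Z0 = {Check, Recv}, keep only states in Sat with some successor in Z. Already a fixed point.
Sat(EG (ack & ~safe)) = {Check, Recv}
A[safe U EG (ack & ~safe)]: least fixpoint, start Z0 = Sat(EG (ack & ~safe)) = {Check, Recv}, add states in Sat(safe) with every successor in Z. Already a fixed point.
Sat(A[safe U EG (ack & ~safe)]) = {Check, Recv}
EF A[safe U EG (ack & ~safe)]: least fixpoint, start Z0 = {Check, Recv}, add states with some successor in Z. Z1 = {Check, Req, Recv, Grant}; fixed.
Sat(EF A[safe U EG (ack & ~safe)]) = {Check, Req, Recv, Grant}
Idle ∉ Sat(EF A[safe U EG (ack & ~safe)]) = {Check, Req, Recv, Grant}, so the formula does not hold at Idle.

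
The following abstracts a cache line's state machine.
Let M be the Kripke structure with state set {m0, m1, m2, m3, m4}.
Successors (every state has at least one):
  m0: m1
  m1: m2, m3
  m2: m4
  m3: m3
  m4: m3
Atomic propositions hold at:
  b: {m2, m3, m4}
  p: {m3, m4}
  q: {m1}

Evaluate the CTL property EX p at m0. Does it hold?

No

Sat(EX p) = {s : some successor in {m3, m4}} = {m1, m2, m3, m4}
m0 ∉ Sat(EX p) = {m1, m2, m3, m4}, so the formula does not hold at m0.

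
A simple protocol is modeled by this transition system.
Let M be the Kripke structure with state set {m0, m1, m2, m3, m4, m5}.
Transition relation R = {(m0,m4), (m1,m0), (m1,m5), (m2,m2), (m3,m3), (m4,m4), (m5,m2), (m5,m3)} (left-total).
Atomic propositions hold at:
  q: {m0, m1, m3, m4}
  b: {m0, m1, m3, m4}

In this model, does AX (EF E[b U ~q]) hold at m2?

Yes

Sat(~q) = {m2, m5}
E[b U ~q]: least fixpoint, start Z0 = Sat(~q) = {m2, m5}, add states in Sat(b) with some successor in Z. Z1 = {m1, m2, m5}; fixed.
Sat(E[b U ~q]) = {m1, m2, m5}
EF E[b U ~q]: least fixpoint, start Z0 = {m1, m2, m5}, add states with some successor in Z. Already a fixed point.
Sat(EF E[b U ~q]) = {m1, m2, m5}
Sat(AX (EF E[b U ~q])) = {s : every successor in {m1, m2, m5}} = {m2}
m2 ∈ Sat(AX (EF E[b U ~q])) = {m2}, so the formula holds at m2.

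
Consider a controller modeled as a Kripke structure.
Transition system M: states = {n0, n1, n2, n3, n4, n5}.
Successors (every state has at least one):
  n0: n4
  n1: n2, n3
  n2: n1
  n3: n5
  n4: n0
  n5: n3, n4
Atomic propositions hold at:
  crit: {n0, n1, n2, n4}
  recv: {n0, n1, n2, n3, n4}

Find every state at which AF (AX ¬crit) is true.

{n3}

Sat(¬crit) = {n3, n5}
Sat(AX ¬crit) = {s : every successor in {n3, n5}} = {n3}
AF (AX ¬crit): least fixpoint, start Z0 = {n3}, add states with every successor in Z. Already a fixed point.
Sat(AF (AX ¬crit)) = {n3}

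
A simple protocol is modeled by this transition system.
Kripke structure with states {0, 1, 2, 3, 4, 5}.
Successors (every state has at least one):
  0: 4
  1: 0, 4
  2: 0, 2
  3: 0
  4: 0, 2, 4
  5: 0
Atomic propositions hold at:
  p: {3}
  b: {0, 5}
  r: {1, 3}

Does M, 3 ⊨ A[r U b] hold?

Yes

A[r U b]: least fixpoint, start Z0 = Sat(b) = {0, 5}, add states in Sat(r) with every successor in Z. Z1 = {0, 3, 5}; fixed.
Sat(A[r U b]) = {0, 3, 5}
3 ∈ Sat(A[r U b]) = {0, 3, 5}, so the formula holds at 3.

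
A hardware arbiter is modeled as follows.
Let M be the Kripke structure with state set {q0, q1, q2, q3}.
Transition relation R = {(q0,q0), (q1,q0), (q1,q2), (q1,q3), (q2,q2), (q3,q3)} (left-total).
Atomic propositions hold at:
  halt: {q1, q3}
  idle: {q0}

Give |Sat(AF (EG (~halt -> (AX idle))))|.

Sat(~halt) = {q0, q2}
Sat(AX idle) = {s : every successor in {q0}} = {q0}
Sat(~halt -> (AX idle)) = {q0, q1, q3}
EG (~halt -> (AX idle)): greatest fixpoint, start Z0 = {q0, q1, q3}, keep only states in Sat with some successor in Z. Already a fixed point.
Sat(EG (~halt -> (AX idle))) = {q0, q1, q3}
AF (EG (~halt -> (AX idle))): least fixpoint, start Z0 = {q0, q1, q3}, add states with every successor in Z. Already a fixed point.
Sat(AF (EG (~halt -> (AX idle)))) = {q0, q1, q3}
|Sat(AF (EG (~halt -> (AX idle))))| = |{q0, q1, q3}| = 3.

3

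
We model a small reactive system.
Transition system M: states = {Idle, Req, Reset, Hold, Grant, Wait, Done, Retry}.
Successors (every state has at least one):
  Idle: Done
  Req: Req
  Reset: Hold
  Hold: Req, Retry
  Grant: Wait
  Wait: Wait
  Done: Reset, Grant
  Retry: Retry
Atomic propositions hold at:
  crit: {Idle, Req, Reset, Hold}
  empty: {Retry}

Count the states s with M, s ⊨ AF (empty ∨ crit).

5

Sat(empty ∨ crit) = {Idle, Req, Reset, Hold, Retry}
AF (empty ∨ crit): least fixpoint, start Z0 = {Idle, Req, Reset, Hold, Retry}, add states with every successor in Z. Already a fixed point.
Sat(AF (empty ∨ crit)) = {Idle, Req, Reset, Hold, Retry}
|Sat(AF (empty ∨ crit))| = |{Idle, Req, Reset, Hold, Retry}| = 5.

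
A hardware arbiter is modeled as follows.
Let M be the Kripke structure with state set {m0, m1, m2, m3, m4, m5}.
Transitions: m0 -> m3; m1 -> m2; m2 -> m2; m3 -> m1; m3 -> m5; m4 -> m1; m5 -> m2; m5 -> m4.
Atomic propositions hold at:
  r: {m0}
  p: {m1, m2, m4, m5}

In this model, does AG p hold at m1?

AG p: greatest fixpoint, start Z0 = {m1, m2, m4, m5}, keep only states in Sat with every successor in Z. Already a fixed point.
Sat(AG p) = {m1, m2, m4, m5}
m1 ∈ Sat(AG p) = {m1, m2, m4, m5}, so the formula holds at m1.

Yes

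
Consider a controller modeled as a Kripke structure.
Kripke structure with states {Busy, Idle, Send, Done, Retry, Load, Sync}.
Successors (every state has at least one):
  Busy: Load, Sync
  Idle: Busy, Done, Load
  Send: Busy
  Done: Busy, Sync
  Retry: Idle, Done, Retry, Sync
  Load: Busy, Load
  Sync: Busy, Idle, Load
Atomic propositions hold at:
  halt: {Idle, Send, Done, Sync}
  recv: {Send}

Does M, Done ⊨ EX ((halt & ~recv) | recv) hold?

Sat(~recv) = {Busy, Idle, Done, Retry, Load, Sync}
Sat(halt & ~recv) = {Idle, Done, Sync}
Sat((halt & ~recv) | recv) = {Idle, Send, Done, Sync}
Sat(EX ((halt & ~recv) | recv)) = {s : some successor in {Idle, Send, Done, Sync}} = {Busy, Idle, Done, Retry, Sync}
Done ∈ Sat(EX ((halt & ~recv) | recv)) = {Busy, Idle, Done, Retry, Sync}, so the formula holds at Done.

Yes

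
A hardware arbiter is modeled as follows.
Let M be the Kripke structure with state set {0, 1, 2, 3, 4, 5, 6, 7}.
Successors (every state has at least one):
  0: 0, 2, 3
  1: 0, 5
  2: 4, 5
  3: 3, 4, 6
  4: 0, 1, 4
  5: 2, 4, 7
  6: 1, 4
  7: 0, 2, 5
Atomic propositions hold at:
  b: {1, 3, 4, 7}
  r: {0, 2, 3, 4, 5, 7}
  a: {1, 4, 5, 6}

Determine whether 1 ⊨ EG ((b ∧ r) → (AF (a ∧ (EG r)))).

Sat(b ∧ r) = {3, 4, 7}
EG r: greatest fixpoint, start Z0 = {0, 2, 3, 4, 5, 7}, keep only states in Sat with some successor in Z. Already a fixed point.
Sat(EG r) = {0, 2, 3, 4, 5, 7}
Sat(a ∧ (EG r)) = {4, 5}
AF (a ∧ (EG r)): least fixpoint, start Z0 = {4, 5}, add states with every successor in Z. Z1 = {2, 4, 5}; fixed.
Sat(AF (a ∧ (EG r))) = {2, 4, 5}
Sat((b ∧ r) → (AF (a ∧ (EG r)))) = {0, 1, 2, 4, 5, 6}
EG ((b ∧ r) → (AF (a ∧ (EG r)))): greatest fixpoint, start Z0 = {0, 1, 2, 4, 5, 6}, keep only states in Sat with some successor in Z. Already a fixed point.
Sat(EG ((b ∧ r) → (AF (a ∧ (EG r))))) = {0, 1, 2, 4, 5, 6}
1 ∈ Sat(EG ((b ∧ r) → (AF (a ∧ (EG r))))) = {0, 1, 2, 4, 5, 6}, so the formula holds at 1.

Yes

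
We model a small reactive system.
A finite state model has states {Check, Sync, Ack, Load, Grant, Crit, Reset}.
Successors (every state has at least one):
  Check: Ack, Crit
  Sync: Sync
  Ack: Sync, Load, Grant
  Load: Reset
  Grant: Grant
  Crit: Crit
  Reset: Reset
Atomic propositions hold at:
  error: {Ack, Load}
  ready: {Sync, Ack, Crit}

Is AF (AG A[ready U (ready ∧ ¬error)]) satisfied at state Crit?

Yes

Sat(¬error) = {Check, Sync, Grant, Crit, Reset}
Sat(ready ∧ ¬error) = {Sync, Crit}
A[ready U (ready ∧ ¬error)]: least fixpoint, start Z0 = Sat((ready ∧ ¬error)) = {Sync, Crit}, add states in Sat(ready) with every successor in Z. Already a fixed point.
Sat(A[ready U (ready ∧ ¬error)]) = {Sync, Crit}
AG A[ready U (ready ∧ ¬error)]: greatest fixpoint, start Z0 = {Sync, Crit}, keep only states in Sat with every successor in Z. Already a fixed point.
Sat(AG A[ready U (ready ∧ ¬error)]) = {Sync, Crit}
AF (AG A[ready U (ready ∧ ¬error)]): least fixpoint, start Z0 = {Sync, Crit}, add states with every successor in Z. Already a fixed point.
Sat(AF (AG A[ready U (ready ∧ ¬error)])) = {Sync, Crit}
Crit ∈ Sat(AF (AG A[ready U (ready ∧ ¬error)])) = {Sync, Crit}, so the formula holds at Crit.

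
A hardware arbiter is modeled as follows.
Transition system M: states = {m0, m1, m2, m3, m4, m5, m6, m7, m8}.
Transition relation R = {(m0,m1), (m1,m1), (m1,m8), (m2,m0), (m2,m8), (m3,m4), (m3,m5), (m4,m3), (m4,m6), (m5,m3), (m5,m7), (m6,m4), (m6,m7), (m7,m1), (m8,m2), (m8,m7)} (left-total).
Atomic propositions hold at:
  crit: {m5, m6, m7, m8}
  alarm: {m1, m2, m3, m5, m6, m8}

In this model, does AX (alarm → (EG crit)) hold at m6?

EG crit: greatest fixpoint, start Z0 = {m5, m6, m7, m8}, keep only states in Sat with some successor in Z. Z1 = {m5, m6, m8}; Z2 = ∅; fixed.
Sat(EG crit) = ∅
Sat(alarm → (EG crit)) = {m0, m4, m7}
Sat(AX (alarm → (EG crit))) = {s : every successor in {m0, m4, m7}} = {m6}
m6 ∈ Sat(AX (alarm → (EG crit))) = {m6}, so the formula holds at m6.

Yes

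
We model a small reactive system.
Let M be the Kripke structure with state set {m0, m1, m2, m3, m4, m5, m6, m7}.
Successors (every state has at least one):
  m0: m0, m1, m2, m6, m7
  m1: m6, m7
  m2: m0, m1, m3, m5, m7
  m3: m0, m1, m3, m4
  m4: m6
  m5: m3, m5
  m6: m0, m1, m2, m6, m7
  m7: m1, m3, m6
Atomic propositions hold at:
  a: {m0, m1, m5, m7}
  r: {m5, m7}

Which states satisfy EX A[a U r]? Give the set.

A[a U r]: least fixpoint, start Z0 = Sat(r) = {m5, m7}, add states in Sat(a) with every successor in Z. Already a fixed point.
Sat(A[a U r]) = {m5, m7}
Sat(EX A[a U r]) = {s : some successor in {m5, m7}} = {m0, m1, m2, m5, m6}

{m0, m1, m2, m5, m6}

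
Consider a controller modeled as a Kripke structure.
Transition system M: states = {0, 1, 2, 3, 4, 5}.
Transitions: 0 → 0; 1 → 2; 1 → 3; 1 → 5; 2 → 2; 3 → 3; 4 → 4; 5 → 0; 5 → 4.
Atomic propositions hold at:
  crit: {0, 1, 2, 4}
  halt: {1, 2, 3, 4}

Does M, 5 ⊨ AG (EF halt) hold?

EF halt: least fixpoint, start Z0 = {1, 2, 3, 4}, add states with some successor in Z. Z1 = {1, 2, 3, 4, 5}; fixed.
Sat(EF halt) = {1, 2, 3, 4, 5}
AG (EF halt): greatest fixpoint, start Z0 = {1, 2, 3, 4, 5}, keep only states in Sat with every successor in Z. Z1 = {1, 2, 3, 4}; Z2 = {2, 3, 4}; fixed.
Sat(AG (EF halt)) = {2, 3, 4}
5 ∉ Sat(AG (EF halt)) = {2, 3, 4}, so the formula does not hold at 5.

No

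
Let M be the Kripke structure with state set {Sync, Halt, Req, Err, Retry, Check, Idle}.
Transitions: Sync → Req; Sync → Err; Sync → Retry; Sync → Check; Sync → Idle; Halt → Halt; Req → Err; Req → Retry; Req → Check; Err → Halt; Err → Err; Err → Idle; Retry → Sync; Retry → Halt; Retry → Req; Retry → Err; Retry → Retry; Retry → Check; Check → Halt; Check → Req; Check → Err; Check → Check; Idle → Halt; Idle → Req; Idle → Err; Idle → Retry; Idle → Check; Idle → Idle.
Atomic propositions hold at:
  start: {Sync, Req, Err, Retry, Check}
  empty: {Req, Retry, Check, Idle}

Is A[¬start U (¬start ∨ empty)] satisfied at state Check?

Yes

Sat(¬start) = {Halt, Idle}
Sat(¬start ∨ empty) = {Halt, Req, Retry, Check, Idle}
A[¬start U (¬start ∨ empty)]: least fixpoint, start Z0 = Sat((¬start ∨ empty)) = {Halt, Req, Retry, Check, Idle}, add states in Sat(¬start) with every successor in Z. Already a fixed point.
Sat(A[¬start U (¬start ∨ empty)]) = {Halt, Req, Retry, Check, Idle}
Check ∈ Sat(A[¬start U (¬start ∨ empty)]) = {Halt, Req, Retry, Check, Idle}, so the formula holds at Check.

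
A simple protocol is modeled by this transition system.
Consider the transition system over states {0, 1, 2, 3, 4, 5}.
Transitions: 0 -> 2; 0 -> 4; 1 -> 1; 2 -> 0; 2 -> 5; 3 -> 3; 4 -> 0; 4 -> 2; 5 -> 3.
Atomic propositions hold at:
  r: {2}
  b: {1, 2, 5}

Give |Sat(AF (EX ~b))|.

Sat(~b) = {0, 3, 4}
Sat(EX ~b) = {s : some successor in {0, 3, 4}} = {0, 2, 3, 4, 5}
AF (EX ~b): least fixpoint, start Z0 = {0, 2, 3, 4, 5}, add states with every successor in Z. Already a fixed point.
Sat(AF (EX ~b)) = {0, 2, 3, 4, 5}
|Sat(AF (EX ~b))| = |{0, 2, 3, 4, 5}| = 5.

5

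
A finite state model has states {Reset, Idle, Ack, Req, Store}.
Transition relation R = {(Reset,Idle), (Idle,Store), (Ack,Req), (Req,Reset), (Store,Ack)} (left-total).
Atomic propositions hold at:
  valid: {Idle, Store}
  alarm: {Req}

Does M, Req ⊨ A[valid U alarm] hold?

Yes

A[valid U alarm]: least fixpoint, start Z0 = Sat(alarm) = {Req}, add states in Sat(valid) with every successor in Z. Already a fixed point.
Sat(A[valid U alarm]) = {Req}
Req ∈ Sat(A[valid U alarm]) = {Req}, so the formula holds at Req.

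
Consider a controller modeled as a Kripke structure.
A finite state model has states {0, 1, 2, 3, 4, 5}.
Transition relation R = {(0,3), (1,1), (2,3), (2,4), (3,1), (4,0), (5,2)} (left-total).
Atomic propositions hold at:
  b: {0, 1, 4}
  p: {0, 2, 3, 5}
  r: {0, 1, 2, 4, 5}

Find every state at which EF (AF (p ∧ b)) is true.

{0, 2, 4, 5}

Sat(p ∧ b) = {0}
AF (p ∧ b): least fixpoint, start Z0 = {0}, add states with every successor in Z. Z1 = {0, 4}; fixed.
Sat(AF (p ∧ b)) = {0, 4}
EF (AF (p ∧ b)): least fixpoint, start Z0 = {0, 4}, add states with some successor in Z. Z1 = {0, 2, 4}; Z2 = {0, 2, 4, 5}; fixed.
Sat(EF (AF (p ∧ b))) = {0, 2, 4, 5}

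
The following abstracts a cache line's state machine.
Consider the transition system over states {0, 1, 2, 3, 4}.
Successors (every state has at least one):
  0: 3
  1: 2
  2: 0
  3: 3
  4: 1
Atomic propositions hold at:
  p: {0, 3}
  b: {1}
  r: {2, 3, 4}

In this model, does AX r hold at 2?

No

Sat(AX r) = {s : every successor in {2, 3, 4}} = {0, 1, 3}
2 ∉ Sat(AX r) = {0, 1, 3}, so the formula does not hold at 2.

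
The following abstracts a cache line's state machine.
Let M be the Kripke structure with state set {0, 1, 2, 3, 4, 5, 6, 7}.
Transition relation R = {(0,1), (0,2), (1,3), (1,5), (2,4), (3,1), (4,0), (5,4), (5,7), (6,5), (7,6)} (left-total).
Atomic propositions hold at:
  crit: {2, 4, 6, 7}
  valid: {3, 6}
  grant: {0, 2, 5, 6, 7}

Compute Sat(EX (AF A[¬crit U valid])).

Sat(¬crit) = {0, 1, 3, 5}
A[¬crit U valid]: least fixpoint, start Z0 = Sat(valid) = {3, 6}, add states in Sat(¬crit) with every successor in Z. Already a fixed point.
Sat(A[¬crit U valid]) = {3, 6}
AF A[¬crit U valid]: least fixpoint, start Z0 = {3, 6}, add states with every successor in Z. Z1 = {3, 6, 7}; fixed.
Sat(AF A[¬crit U valid]) = {3, 6, 7}
Sat(EX (AF A[¬crit U valid])) = {s : some successor in {3, 6, 7}} = {1, 5, 7}

{1, 5, 7}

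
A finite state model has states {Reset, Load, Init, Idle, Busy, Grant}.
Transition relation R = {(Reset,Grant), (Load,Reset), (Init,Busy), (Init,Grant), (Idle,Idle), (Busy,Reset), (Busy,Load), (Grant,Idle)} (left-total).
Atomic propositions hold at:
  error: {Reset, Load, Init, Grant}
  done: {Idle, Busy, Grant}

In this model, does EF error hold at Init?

Yes

EF error: least fixpoint, start Z0 = {Reset, Load, Init, Grant}, add states with some successor in Z. Z1 = {Reset, Load, Init, Busy, Grant}; fixed.
Sat(EF error) = {Reset, Load, Init, Busy, Grant}
Init ∈ Sat(EF error) = {Reset, Load, Init, Busy, Grant}, so the formula holds at Init.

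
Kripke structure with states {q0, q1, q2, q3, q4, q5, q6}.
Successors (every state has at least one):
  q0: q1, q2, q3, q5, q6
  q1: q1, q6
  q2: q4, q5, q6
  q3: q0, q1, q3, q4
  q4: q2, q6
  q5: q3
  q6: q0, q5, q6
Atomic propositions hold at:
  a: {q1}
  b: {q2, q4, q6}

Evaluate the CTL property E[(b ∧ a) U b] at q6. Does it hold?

Yes

Sat(b ∧ a) = ∅
E[(b ∧ a) U b]: least fixpoint, start Z0 = Sat(b) = {q2, q4, q6}, add states in Sat(b ∧ a) with some successor in Z. Already a fixed point.
Sat(E[(b ∧ a) U b]) = {q2, q4, q6}
q6 ∈ Sat(E[(b ∧ a) U b]) = {q2, q4, q6}, so the formula holds at q6.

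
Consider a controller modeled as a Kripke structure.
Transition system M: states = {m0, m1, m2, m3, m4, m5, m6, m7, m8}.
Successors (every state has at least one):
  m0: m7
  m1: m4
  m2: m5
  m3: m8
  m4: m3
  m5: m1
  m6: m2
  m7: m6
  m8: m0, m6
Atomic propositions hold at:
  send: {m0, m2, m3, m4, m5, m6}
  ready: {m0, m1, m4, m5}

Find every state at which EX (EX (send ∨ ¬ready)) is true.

{m0, m1, m3, m4, m5, m6, m7, m8}

Sat(¬ready) = {m2, m3, m6, m7, m8}
Sat(send ∨ ¬ready) = {m0, m2, m3, m4, m5, m6, m7, m8}
Sat(EX (send ∨ ¬ready)) = {s : some successor in {m0, m2, m3, m4, m5, m6, m7, m8}} = {m0, m1, m2, m3, m4, m6, m7, m8}
Sat(EX (EX (send ∨ ¬ready))) = {s : some successor in {m0, m1, m2, m3, m4, m6, m7, m8}} = {m0, m1, m3, m4, m5, m6, m7, m8}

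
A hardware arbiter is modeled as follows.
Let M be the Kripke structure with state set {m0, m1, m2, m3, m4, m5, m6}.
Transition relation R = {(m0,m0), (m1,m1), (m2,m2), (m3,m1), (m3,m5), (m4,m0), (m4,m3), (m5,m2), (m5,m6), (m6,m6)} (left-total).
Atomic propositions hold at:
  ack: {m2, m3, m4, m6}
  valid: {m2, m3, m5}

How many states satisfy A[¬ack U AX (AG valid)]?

Sat(¬ack) = {m0, m1, m5}
AG valid: greatest fixpoint, start Z0 = {m2, m3, m5}, keep only states in Sat with every successor in Z. Z1 = {m2}; fixed.
Sat(AG valid) = {m2}
Sat(AX (AG valid)) = {s : every successor in {m2}} = {m2}
A[¬ack U AX (AG valid)]: least fixpoint, start Z0 = Sat(AX (AG valid)) = {m2}, add states in Sat(¬ack) with every successor in Z. Already a fixed point.
Sat(A[¬ack U AX (AG valid)]) = {m2}
|Sat(A[¬ack U AX (AG valid)])| = |{m2}| = 1.

1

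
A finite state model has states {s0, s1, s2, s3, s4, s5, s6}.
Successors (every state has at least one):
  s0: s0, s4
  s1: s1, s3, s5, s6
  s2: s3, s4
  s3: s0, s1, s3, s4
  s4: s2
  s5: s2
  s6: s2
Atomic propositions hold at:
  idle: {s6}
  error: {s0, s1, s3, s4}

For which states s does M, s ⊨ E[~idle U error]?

Sat(~idle) = {s0, s1, s2, s3, s4, s5}
E[~idle U error]: least fixpoint, start Z0 = Sat(error) = {s0, s1, s3, s4}, add states in Sat(~idle) with some successor in Z. Z1 = {s0, s1, s2, s3, s4}; Z2 = {s0, s1, s2, s3, s4, s5}; fixed.
Sat(E[~idle U error]) = {s0, s1, s2, s3, s4, s5}

{s0, s1, s2, s3, s4, s5}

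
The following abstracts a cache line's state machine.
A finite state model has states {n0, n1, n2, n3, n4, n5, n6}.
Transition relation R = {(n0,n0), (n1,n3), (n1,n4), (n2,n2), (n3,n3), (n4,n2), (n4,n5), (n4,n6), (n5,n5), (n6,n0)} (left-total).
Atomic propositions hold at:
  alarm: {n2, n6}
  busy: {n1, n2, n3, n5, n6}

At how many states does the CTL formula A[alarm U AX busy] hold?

4

Sat(AX busy) = {s : every successor in {n1, n2, n3, n5, n6}} = {n2, n3, n4, n5}
A[alarm U AX busy]: least fixpoint, start Z0 = Sat(AX busy) = {n2, n3, n4, n5}, add states in Sat(alarm) with every successor in Z. Already a fixed point.
Sat(A[alarm U AX busy]) = {n2, n3, n4, n5}
|Sat(A[alarm U AX busy])| = |{n2, n3, n4, n5}| = 4.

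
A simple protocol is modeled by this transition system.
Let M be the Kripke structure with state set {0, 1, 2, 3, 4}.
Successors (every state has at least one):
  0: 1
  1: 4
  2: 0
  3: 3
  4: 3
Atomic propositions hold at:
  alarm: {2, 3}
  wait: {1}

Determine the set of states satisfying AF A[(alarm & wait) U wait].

Sat(alarm & wait) = ∅
A[(alarm & wait) U wait]: least fixpoint, start Z0 = Sat(wait) = {1}, add states in Sat(alarm & wait) with every successor in Z. Already a fixed point.
Sat(A[(alarm & wait) U wait]) = {1}
AF A[(alarm & wait) U wait]: least fixpoint, start Z0 = {1}, add states with every successor in Z. Z1 = {0, 1}; Z2 = {0, 1, 2}; fixed.
Sat(AF A[(alarm & wait) U wait]) = {0, 1, 2}

{0, 1, 2}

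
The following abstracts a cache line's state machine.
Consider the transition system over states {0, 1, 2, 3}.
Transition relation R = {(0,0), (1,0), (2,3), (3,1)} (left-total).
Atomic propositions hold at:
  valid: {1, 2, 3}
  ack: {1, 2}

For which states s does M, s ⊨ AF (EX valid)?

{2, 3}

Sat(EX valid) = {s : some successor in {1, 2, 3}} = {2, 3}
AF (EX valid): least fixpoint, start Z0 = {2, 3}, add states with every successor in Z. Already a fixed point.
Sat(AF (EX valid)) = {2, 3}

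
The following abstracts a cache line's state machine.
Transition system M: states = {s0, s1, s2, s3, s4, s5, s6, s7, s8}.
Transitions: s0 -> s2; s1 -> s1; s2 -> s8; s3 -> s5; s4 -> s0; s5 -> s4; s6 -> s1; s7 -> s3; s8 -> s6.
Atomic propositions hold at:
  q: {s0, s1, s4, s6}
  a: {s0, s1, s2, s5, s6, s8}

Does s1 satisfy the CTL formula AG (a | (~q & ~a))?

Sat(~q) = {s2, s3, s5, s7, s8}
Sat(~a) = {s3, s4, s7}
Sat(~q & ~a) = {s3, s7}
Sat(a | (~q & ~a)) = {s0, s1, s2, s3, s5, s6, s7, s8}
AG (a | (~q & ~a)): greatest fixpoint, start Z0 = {s0, s1, s2, s3, s5, s6, s7, s8}, keep only states in Sat with every successor in Z. Z1 = {s0, s1, s2, s3, s6, s7, s8}; Z2 = {s0, s1, s2, s6, s7, s8}; Z3 = {s0, s1, s2, s6, s8}; fixed.
Sat(AG (a | (~q & ~a))) = {s0, s1, s2, s6, s8}
s1 ∈ Sat(AG (a | (~q & ~a))) = {s0, s1, s2, s6, s8}, so the formula holds at s1.

Yes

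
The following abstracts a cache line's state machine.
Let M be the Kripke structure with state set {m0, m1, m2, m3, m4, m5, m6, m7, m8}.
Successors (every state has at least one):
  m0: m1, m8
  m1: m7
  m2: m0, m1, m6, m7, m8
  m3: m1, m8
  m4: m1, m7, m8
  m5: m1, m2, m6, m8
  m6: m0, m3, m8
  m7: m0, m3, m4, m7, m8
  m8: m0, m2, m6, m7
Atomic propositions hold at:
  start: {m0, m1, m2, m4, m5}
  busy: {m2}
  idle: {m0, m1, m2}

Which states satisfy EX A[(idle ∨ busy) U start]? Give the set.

{m0, m2, m3, m4, m5, m6, m7, m8}

Sat(idle ∨ busy) = {m0, m1, m2}
A[(idle ∨ busy) U start]: least fixpoint, start Z0 = Sat(start) = {m0, m1, m2, m4, m5}, add states in Sat(idle ∨ busy) with every successor in Z. Already a fixed point.
Sat(A[(idle ∨ busy) U start]) = {m0, m1, m2, m4, m5}
Sat(EX A[(idle ∨ busy) U start]) = {s : some successor in {m0, m1, m2, m4, m5}} = {m0, m2, m3, m4, m5, m6, m7, m8}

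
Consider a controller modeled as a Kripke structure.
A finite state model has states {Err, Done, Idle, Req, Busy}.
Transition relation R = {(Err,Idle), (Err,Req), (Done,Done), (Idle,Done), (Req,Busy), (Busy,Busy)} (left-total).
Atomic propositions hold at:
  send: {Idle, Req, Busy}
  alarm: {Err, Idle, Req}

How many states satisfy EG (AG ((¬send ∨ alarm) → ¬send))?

Sat(¬send) = {Err, Done}
Sat(¬send ∨ alarm) = {Err, Done, Idle, Req}
Sat((¬send ∨ alarm) → ¬send) = {Err, Done, Busy}
AG ((¬send ∨ alarm) → ¬send): greatest fixpoint, start Z0 = {Err, Done, Busy}, keep only states in Sat with every successor in Z. Z1 = {Done, Busy}; fixed.
Sat(AG ((¬send ∨ alarm) → ¬send)) = {Done, Busy}
EG (AG ((¬send ∨ alarm) → ¬send)): greatest fixpoint, start Z0 = {Done, Busy}, keep only states in Sat with some successor in Z. Already a fixed point.
Sat(EG (AG ((¬send ∨ alarm) → ¬send))) = {Done, Busy}
|Sat(EG (AG ((¬send ∨ alarm) → ¬send)))| = |{Done, Busy}| = 2.

2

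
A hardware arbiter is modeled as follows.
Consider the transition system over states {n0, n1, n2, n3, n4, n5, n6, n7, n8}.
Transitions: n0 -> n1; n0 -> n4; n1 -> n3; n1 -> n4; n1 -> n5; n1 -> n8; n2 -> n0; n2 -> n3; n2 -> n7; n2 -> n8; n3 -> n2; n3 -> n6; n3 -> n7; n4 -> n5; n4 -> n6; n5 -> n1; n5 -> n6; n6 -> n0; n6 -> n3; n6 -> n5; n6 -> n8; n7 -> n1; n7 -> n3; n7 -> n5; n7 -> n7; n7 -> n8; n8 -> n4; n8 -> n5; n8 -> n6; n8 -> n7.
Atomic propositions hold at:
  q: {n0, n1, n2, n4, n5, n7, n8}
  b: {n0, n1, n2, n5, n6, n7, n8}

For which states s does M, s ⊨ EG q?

EG q: greatest fixpoint, start Z0 = {n0, n1, n2, n4, n5, n7, n8}, keep only states in Sat with some successor in Z. Already a fixed point.
Sat(EG q) = {n0, n1, n2, n4, n5, n7, n8}

{n0, n1, n2, n4, n5, n7, n8}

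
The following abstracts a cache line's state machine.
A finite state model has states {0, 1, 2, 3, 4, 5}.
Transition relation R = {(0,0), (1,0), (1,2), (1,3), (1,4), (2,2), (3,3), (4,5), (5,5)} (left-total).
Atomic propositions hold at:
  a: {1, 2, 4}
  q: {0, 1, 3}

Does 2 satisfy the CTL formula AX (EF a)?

Yes

EF a: least fixpoint, start Z0 = {1, 2, 4}, add states with some successor in Z. Already a fixed point.
Sat(EF a) = {1, 2, 4}
Sat(AX (EF a)) = {s : every successor in {1, 2, 4}} = {2}
2 ∈ Sat(AX (EF a)) = {2}, so the formula holds at 2.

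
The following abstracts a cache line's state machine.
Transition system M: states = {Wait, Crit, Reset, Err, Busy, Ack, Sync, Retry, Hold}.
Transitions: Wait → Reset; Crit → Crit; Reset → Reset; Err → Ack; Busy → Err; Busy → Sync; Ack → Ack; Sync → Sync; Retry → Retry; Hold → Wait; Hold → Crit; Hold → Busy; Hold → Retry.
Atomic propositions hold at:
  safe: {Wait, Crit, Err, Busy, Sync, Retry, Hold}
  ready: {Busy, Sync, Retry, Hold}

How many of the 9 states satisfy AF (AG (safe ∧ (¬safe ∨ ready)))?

Sat(¬safe) = {Reset, Ack}
Sat(¬safe ∨ ready) = {Reset, Busy, Ack, Sync, Retry, Hold}
Sat(safe ∧ (¬safe ∨ ready)) = {Busy, Sync, Retry, Hold}
AG (safe ∧ (¬safe ∨ ready)): greatest fixpoint, start Z0 = {Busy, Sync, Retry, Hold}, keep only states in Sat with every successor in Z. Z1 = {Sync, Retry}; fixed.
Sat(AG (safe ∧ (¬safe ∨ ready))) = {Sync, Retry}
AF (AG (safe ∧ (¬safe ∨ ready))): least fixpoint, start Z0 = {Sync, Retry}, add states with every successor in Z. Already a fixed point.
Sat(AF (AG (safe ∧ (¬safe ∨ ready)))) = {Sync, Retry}
|Sat(AF (AG (safe ∧ (¬safe ∨ ready))))| = |{Sync, Retry}| = 2.

2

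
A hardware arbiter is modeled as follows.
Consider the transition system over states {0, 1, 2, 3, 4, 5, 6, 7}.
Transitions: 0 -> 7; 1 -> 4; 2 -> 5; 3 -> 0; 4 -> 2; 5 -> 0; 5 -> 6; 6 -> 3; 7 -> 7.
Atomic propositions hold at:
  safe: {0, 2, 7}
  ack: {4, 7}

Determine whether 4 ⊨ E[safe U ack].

E[safe U ack]: least fixpoint, start Z0 = Sat(ack) = {4, 7}, add states in Sat(safe) with some successor in Z. Z1 = {0, 4, 7}; fixed.
Sat(E[safe U ack]) = {0, 4, 7}
4 ∈ Sat(E[safe U ack]) = {0, 4, 7}, so the formula holds at 4.

Yes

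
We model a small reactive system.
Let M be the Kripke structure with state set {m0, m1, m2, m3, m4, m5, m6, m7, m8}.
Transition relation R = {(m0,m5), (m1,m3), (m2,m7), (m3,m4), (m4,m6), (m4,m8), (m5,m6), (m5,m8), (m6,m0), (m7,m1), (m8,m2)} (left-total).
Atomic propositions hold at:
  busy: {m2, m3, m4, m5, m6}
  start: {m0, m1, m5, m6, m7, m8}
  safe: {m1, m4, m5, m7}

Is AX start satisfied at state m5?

Yes

Sat(AX start) = {s : every successor in {m0, m1, m5, m6, m7, m8}} = {m0, m2, m4, m5, m6, m7}
m5 ∈ Sat(AX start) = {m0, m2, m4, m5, m6, m7}, so the formula holds at m5.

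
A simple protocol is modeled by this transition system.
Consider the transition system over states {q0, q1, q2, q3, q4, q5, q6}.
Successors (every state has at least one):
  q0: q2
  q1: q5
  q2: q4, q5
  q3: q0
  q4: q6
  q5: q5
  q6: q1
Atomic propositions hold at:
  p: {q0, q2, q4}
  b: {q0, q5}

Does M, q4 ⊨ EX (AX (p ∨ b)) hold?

Sat(p ∨ b) = {q0, q2, q4, q5}
Sat(AX (p ∨ b)) = {s : every successor in {q0, q2, q4, q5}} = {q0, q1, q2, q3, q5}
Sat(EX (AX (p ∨ b))) = {s : some successor in {q0, q1, q2, q3, q5}} = {q0, q1, q2, q3, q5, q6}
q4 ∉ Sat(EX (AX (p ∨ b))) = {q0, q1, q2, q3, q5, q6}, so the formula does not hold at q4.

No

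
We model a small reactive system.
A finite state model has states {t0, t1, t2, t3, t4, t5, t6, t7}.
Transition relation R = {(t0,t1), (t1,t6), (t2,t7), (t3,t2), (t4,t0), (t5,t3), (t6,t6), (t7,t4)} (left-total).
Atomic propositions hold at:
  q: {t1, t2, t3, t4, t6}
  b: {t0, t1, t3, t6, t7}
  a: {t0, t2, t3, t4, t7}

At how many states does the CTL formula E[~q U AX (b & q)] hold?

Sat(~q) = {t0, t5, t7}
Sat(b & q) = {t1, t3, t6}
Sat(AX (b & q)) = {s : every successor in {t1, t3, t6}} = {t0, t1, t5, t6}
E[~q U AX (b & q)]: least fixpoint, start Z0 = Sat(AX (b & q)) = {t0, t1, t5, t6}, add states in Sat(~q) with some successor in Z. Already a fixed point.
Sat(E[~q U AX (b & q)]) = {t0, t1, t5, t6}
|Sat(E[~q U AX (b & q)])| = |{t0, t1, t5, t6}| = 4.

4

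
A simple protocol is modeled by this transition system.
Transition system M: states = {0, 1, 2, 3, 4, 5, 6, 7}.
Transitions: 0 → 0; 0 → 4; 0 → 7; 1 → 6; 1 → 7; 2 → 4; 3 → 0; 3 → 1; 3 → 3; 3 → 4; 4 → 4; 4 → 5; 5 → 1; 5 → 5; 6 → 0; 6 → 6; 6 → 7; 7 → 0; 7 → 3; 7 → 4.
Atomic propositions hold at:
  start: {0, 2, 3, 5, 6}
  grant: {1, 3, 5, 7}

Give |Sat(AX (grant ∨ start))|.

3

Sat(grant ∨ start) = {0, 1, 2, 3, 5, 6, 7}
Sat(AX (grant ∨ start)) = {s : every successor in {0, 1, 2, 3, 5, 6, 7}} = {1, 5, 6}
|Sat(AX (grant ∨ start))| = |{1, 5, 6}| = 3.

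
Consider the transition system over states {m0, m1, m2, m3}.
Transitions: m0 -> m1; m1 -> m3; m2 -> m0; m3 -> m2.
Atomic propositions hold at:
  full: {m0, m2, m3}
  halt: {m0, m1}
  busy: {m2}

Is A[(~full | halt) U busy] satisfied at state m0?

Sat(~full) = {m1}
Sat(~full | halt) = {m0, m1}
A[(~full | halt) U busy]: least fixpoint, start Z0 = Sat(busy) = {m2}, add states in Sat(~full | halt) with every successor in Z. Already a fixed point.
Sat(A[(~full | halt) U busy]) = {m2}
m0 ∉ Sat(A[(~full | halt) U busy]) = {m2}, so the formula does not hold at m0.

No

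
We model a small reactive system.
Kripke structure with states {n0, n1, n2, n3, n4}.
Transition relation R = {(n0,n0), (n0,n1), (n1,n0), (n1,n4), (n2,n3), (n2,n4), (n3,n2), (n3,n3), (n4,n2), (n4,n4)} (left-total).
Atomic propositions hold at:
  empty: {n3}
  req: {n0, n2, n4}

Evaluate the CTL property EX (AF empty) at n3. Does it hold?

AF empty: least fixpoint, start Z0 = {n3}, add states with every successor in Z. Already a fixed point.
Sat(AF empty) = {n3}
Sat(EX (AF empty)) = {s : some successor in {n3}} = {n2, n3}
n3 ∈ Sat(EX (AF empty)) = {n2, n3}, so the formula holds at n3.

Yes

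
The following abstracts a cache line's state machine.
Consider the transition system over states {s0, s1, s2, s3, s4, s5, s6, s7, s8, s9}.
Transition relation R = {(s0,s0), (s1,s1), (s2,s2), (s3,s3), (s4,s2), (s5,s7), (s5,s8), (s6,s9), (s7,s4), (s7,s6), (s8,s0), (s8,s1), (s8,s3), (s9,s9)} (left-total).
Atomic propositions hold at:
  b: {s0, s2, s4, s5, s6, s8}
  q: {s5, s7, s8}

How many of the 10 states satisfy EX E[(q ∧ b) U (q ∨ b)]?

6

Sat(q ∧ b) = {s5, s8}
Sat(q ∨ b) = {s0, s2, s4, s5, s6, s7, s8}
E[(q ∧ b) U (q ∨ b)]: least fixpoint, start Z0 = Sat((q ∨ b)) = {s0, s2, s4, s5, s6, s7, s8}, add states in Sat(q ∧ b) with some successor in Z. Already a fixed point.
Sat(E[(q ∧ b) U (q ∨ b)]) = {s0, s2, s4, s5, s6, s7, s8}
Sat(EX E[(q ∧ b) U (q ∨ b)]) = {s : some successor in {s0, s2, s4, s5, s6, s7, s8}} = {s0, s2, s4, s5, s7, s8}
|Sat(EX E[(q ∧ b) U (q ∨ b)])| = |{s0, s2, s4, s5, s7, s8}| = 6.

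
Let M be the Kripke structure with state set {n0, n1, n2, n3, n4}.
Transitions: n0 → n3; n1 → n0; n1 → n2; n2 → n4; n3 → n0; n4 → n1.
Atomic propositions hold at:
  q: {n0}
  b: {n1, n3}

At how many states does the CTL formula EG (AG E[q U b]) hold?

E[q U b]: least fixpoint, start Z0 = Sat(b) = {n1, n3}, add states in Sat(q) with some successor in Z. Z1 = {n0, n1, n3}; fixed.
Sat(E[q U b]) = {n0, n1, n3}
AG E[q U b]: greatest fixpoint, start Z0 = {n0, n1, n3}, keep only states in Sat with every successor in Z. Z1 = {n0, n3}; fixed.
Sat(AG E[q U b]) = {n0, n3}
EG (AG E[q U b]): greatest fixpoint, start Z0 = {n0, n3}, keep only states in Sat with some successor in Z. Already a fixed point.
Sat(EG (AG E[q U b])) = {n0, n3}
|Sat(EG (AG E[q U b]))| = |{n0, n3}| = 2.

2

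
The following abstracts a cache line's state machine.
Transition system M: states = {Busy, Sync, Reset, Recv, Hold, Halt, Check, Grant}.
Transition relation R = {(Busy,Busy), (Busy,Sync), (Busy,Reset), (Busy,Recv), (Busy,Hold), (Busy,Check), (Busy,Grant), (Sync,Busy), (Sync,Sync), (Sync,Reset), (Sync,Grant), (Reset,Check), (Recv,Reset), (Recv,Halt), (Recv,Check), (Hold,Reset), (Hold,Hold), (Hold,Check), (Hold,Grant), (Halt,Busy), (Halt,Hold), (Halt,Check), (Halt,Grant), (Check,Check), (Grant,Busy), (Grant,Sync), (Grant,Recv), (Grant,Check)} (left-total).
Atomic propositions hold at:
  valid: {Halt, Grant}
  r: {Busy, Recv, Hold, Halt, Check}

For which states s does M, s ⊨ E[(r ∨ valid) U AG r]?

{Busy, Recv, Hold, Halt, Check, Grant}

Sat(r ∨ valid) = {Busy, Recv, Hold, Halt, Check, Grant}
AG r: greatest fixpoint, start Z0 = {Busy, Recv, Hold, Halt, Check}, keep only states in Sat with every successor in Z. Z1 = {Check}; fixed.
Sat(AG r) = {Check}
E[(r ∨ valid) U AG r]: least fixpoint, start Z0 = Sat(AG r) = {Check}, add states in Sat(r ∨ valid) with some successor in Z. Z1 = {Busy, Recv, Hold, Halt, Check, Grant}; fixed.
Sat(E[(r ∨ valid) U AG r]) = {Busy, Recv, Hold, Halt, Check, Grant}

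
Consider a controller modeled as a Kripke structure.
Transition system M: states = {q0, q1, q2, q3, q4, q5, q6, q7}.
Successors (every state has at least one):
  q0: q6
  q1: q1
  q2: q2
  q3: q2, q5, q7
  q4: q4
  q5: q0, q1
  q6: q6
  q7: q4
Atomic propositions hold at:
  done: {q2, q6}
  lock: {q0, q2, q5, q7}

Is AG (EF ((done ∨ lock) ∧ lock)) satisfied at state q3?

No

Sat(done ∨ lock) = {q0, q2, q5, q6, q7}
Sat((done ∨ lock) ∧ lock) = {q0, q2, q5, q7}
EF ((done ∨ lock) ∧ lock): least fixpoint, start Z0 = {q0, q2, q5, q7}, add states with some successor in Z. Z1 = {q0, q2, q3, q5, q7}; fixed.
Sat(EF ((done ∨ lock) ∧ lock)) = {q0, q2, q3, q5, q7}
AG (EF ((done ∨ lock) ∧ lock)): greatest fixpoint, start Z0 = {q0, q2, q3, q5, q7}, keep only states in Sat with every successor in Z. Z1 = {q2, q3}; Z2 = {q2}; fixed.
Sat(AG (EF ((done ∨ lock) ∧ lock))) = {q2}
q3 ∉ Sat(AG (EF ((done ∨ lock) ∧ lock))) = {q2}, so the formula does not hold at q3.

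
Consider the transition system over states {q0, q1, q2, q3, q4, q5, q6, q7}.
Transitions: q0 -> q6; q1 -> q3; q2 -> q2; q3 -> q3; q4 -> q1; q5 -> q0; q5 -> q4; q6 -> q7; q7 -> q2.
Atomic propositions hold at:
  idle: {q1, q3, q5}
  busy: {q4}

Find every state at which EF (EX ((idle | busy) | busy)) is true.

Sat(idle | busy) = {q1, q3, q4, q5}
Sat((idle | busy) | busy) = {q1, q3, q4, q5}
Sat(EX ((idle | busy) | busy)) = {s : some successor in {q1, q3, q4, q5}} = {q1, q3, q4, q5}
EF (EX ((idle | busy) | busy)): least fixpoint, start Z0 = {q1, q3, q4, q5}, add states with some successor in Z. Already a fixed point.
Sat(EF (EX ((idle | busy) | busy))) = {q1, q3, q4, q5}

{q1, q3, q4, q5}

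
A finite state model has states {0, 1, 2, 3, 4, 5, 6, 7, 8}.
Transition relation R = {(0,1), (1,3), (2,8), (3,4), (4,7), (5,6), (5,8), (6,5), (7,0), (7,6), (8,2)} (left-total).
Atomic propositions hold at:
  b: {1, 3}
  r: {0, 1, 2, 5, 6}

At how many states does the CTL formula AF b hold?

AF b: least fixpoint, start Z0 = {1, 3}, add states with every successor in Z. Z1 = {0, 1, 3}; fixed.
Sat(AF b) = {0, 1, 3}
|Sat(AF b)| = |{0, 1, 3}| = 3.

3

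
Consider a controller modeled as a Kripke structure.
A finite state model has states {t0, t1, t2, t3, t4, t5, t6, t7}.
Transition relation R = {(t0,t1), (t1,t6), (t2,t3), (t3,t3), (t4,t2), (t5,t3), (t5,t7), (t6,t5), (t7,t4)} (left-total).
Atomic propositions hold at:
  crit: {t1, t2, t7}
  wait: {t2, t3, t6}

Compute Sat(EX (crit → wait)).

Sat(crit → wait) = {t0, t2, t3, t4, t5, t6}
Sat(EX (crit → wait)) = {s : some successor in {t0, t2, t3, t4, t5, t6}} = {t1, t2, t3, t4, t5, t6, t7}

{t1, t2, t3, t4, t5, t6, t7}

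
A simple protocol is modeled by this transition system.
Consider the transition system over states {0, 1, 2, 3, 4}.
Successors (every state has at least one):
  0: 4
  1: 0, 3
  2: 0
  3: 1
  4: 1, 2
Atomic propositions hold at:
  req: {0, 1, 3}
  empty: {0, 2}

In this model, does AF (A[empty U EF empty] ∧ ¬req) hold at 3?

No

EF empty: least fixpoint, start Z0 = {0, 2}, add states with some successor in Z. Z1 = {0, 1, 2, 4}; Z2 = {0, 1, 2, 3, 4}; fixed.
Sat(EF empty) = {0, 1, 2, 3, 4}
A[empty U EF empty]: least fixpoint, start Z0 = Sat(EF empty) = {0, 1, 2, 3, 4}, add states in Sat(empty) with every successor in Z. Already a fixed point.
Sat(A[empty U EF empty]) = {0, 1, 2, 3, 4}
Sat(¬req) = {2, 4}
Sat(A[empty U EF empty] ∧ ¬req) = {2, 4}
AF (A[empty U EF empty] ∧ ¬req): least fixpoint, start Z0 = {2, 4}, add states with every successor in Z. Z1 = {0, 2, 4}; fixed.
Sat(AF (A[empty U EF empty] ∧ ¬req)) = {0, 2, 4}
3 ∉ Sat(AF (A[empty U EF empty] ∧ ¬req)) = {0, 2, 4}, so the formula does not hold at 3.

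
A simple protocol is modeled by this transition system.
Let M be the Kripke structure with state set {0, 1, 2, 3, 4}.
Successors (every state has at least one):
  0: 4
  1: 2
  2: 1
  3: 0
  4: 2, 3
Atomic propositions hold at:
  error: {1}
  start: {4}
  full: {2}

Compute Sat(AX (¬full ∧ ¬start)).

{2, 3}

Sat(¬full) = {0, 1, 3, 4}
Sat(¬start) = {0, 1, 2, 3}
Sat(¬full ∧ ¬start) = {0, 1, 3}
Sat(AX (¬full ∧ ¬start)) = {s : every successor in {0, 1, 3}} = {2, 3}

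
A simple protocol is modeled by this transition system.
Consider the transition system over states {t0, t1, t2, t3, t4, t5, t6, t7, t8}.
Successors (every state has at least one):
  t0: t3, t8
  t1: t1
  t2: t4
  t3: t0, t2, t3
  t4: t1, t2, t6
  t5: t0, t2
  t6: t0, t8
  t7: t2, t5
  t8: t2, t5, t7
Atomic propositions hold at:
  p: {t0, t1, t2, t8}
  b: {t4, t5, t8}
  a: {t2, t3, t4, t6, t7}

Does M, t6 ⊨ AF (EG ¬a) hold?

Sat(¬a) = {t0, t1, t5, t8}
EG ¬a: greatest fixpoint, start Z0 = {t0, t1, t5, t8}, keep only states in Sat with some successor in Z. Already a fixed point.
Sat(EG ¬a) = {t0, t1, t5, t8}
AF (EG ¬a): least fixpoint, start Z0 = {t0, t1, t5, t8}, add states with every successor in Z. Z1 = {t0, t1, t5, t6, t8}; fixed.
Sat(AF (EG ¬a)) = {t0, t1, t5, t6, t8}
t6 ∈ Sat(AF (EG ¬a)) = {t0, t1, t5, t6, t8}, so the formula holds at t6.

Yes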